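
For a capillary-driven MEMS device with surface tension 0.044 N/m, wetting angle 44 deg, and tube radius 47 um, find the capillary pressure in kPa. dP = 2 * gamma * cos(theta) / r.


Step 1: cos(44 deg) = 0.7193
Step 2: Convert r to m: r = 47e-6 m
Step 3: dP = 2 * 0.044 * 0.7193 / 47e-6 = 1346.8 Pa
Step 4: Convert Pa to kPa (divide by 1000).
dP = 1.35 kPa


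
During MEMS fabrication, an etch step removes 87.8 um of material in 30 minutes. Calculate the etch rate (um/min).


Step 1: Etch rate = depth / time
Step 2: rate = 87.8 / 30
rate = 2.927 um/min


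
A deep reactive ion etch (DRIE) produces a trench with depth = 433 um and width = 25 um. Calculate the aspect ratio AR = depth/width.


Step 1: AR = depth / width
Step 2: AR = 433 / 25
AR = 17.3


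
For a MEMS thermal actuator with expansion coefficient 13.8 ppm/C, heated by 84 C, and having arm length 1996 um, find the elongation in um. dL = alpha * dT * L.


Step 1: Convert CTE: alpha = 13.8 ppm/C = 13.8e-6 /C
Step 2: dL = 13.8e-6 * 84 * 1996
dL = 2.3138 um


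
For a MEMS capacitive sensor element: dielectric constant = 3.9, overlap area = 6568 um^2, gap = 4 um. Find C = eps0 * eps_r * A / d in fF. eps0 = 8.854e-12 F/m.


Step 1: Convert area to m^2: A = 6568e-12 m^2
Step 2: Convert gap to m: d = 4e-6 m
Step 3: C = eps0 * eps_r * A / d
C = 8.854e-12 * 3.9 * 6568e-12 / 4e-6
Step 4: Convert to fF (multiply by 1e15).
C = 56.7 fF


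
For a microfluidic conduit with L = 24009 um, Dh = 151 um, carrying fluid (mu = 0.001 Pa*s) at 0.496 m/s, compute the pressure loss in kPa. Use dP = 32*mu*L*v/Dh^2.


Step 1: Convert to SI: L = 24009e-6 m, Dh = 151e-6 m
Step 2: dP = 32 * 0.001 * 24009e-6 * 0.496 / (151e-6)^2
Step 3: dP = 16712.90 Pa
Step 4: Convert to kPa: dP = 16.71 kPa


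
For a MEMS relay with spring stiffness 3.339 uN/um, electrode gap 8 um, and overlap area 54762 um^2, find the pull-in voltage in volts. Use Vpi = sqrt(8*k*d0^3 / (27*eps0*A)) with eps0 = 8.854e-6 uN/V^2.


Step 1: Compute numerator: 8 * k * d0^3 = 8 * 3.339 * 8^3 = 13676.544
Step 2: Compute denominator: 27 * eps0 * A = 27 * 8.854e-6 * 54762 = 13.091294
Step 3: Vpi = sqrt(13676.544 / 13.091294)
Vpi = 32.32 V


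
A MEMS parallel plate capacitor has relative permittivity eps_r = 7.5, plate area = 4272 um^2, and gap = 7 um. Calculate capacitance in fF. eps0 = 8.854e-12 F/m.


Step 1: Convert area to m^2: A = 4272e-12 m^2
Step 2: Convert gap to m: d = 7e-6 m
Step 3: C = eps0 * eps_r * A / d
C = 8.854e-12 * 7.5 * 4272e-12 / 7e-6
Step 4: Convert to fF (multiply by 1e15).
C = 40.53 fF


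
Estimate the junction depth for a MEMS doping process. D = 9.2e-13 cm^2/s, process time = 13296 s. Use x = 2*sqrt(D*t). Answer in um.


Step 1: Compute D*t = 9.2e-13 * 13296 = 1.223232e-08 cm^2
Step 2: sqrt(D*t) = 1.106e-04 cm
Step 3: x = 2 * 1.106e-04 cm = 2.212e-04 cm
Step 4: Convert to um (1 cm = 1e4 um): x = 2.212 um


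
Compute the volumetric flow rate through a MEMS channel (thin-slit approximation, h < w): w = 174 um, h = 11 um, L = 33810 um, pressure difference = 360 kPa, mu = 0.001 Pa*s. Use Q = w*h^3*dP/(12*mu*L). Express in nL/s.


Step 1: Convert all dimensions to SI (meters).
w = 174e-6 m, h = 11e-6 m, L = 33810e-6 m, dP = 360e3 Pa
Step 2: Q = w * h^3 * dP / (12 * mu * L)
Q = 174e-6 * (11e-6)^3 * 360e3 / (12 * 0.001 * 33810e-6) = 2.0549601e-10 m^3/s
Step 3: Convert Q from m^3/s to nL/s (1 m^3 = 1e12 nL, so multiply by 1e12).
Q = 205.496 nL/s


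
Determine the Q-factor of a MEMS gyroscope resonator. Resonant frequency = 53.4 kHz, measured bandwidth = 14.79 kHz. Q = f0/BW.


Step 1: Q = f0 / bandwidth
Step 2: Q = 53.4 / 14.79
Q = 3.6


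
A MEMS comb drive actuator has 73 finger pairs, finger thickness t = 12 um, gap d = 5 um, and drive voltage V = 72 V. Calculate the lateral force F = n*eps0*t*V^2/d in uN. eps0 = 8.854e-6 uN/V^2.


Step 1: Parameters: n=73, eps0=8.854e-6 uN/V^2, t=12 um, V=72 V, d=5 um
Step 2: V^2 = 5184
Step 3: F = 73 * 8.854e-6 * 12 * 5184 / 5
F = 8.042 uN


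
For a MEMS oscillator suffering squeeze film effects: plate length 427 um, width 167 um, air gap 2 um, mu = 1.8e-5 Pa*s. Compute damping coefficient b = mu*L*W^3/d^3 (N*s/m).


Step 1: Convert to SI.
L = 427e-6 m, W = 167e-6 m, d = 2e-6 m
Step 2: W^3 = (167e-6)^3 = 4.66e-12 m^3
Step 3: d^3 = (2e-6)^3 = 8.00e-18 m^3
Step 4: b = 1.8e-5 * 427e-6 * 4.66e-12 / 8.00e-18
b = 4.47e-03 N*s/m


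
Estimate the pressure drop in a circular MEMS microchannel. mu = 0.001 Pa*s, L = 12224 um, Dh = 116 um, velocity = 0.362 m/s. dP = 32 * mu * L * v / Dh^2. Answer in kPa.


Step 1: Convert to SI: L = 12224e-6 m, Dh = 116e-6 m
Step 2: dP = 32 * 0.001 * 12224e-6 * 0.362 / (116e-6)^2
Step 3: dP = 10523.40 Pa
Step 4: Convert to kPa: dP = 10.52 kPa


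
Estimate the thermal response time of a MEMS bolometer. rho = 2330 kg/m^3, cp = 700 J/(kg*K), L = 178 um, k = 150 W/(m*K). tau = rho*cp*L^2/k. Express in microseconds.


Step 1: Convert L to m: L = 178e-6 m
Step 2: L^2 = (178e-6)^2 = 3.1684e-08 m^2
Step 3: tau = 2330 * 700 * 3.1684e-08 / 150 = 3.4451069e-04 s
Step 4: Convert to microseconds (multiply by 1e6).
tau = 344.511 us


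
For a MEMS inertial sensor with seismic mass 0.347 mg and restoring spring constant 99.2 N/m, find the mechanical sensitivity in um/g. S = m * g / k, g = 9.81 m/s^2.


Step 1: Convert mass: m = 0.347 mg = 3.47e-07 kg
Step 2: S = m * g / k = 3.47e-07 * 9.81 / 99.2
Step 3: S = 3.43e-08 m/g
Step 4: Convert to um/g: S = 0.034 um/g


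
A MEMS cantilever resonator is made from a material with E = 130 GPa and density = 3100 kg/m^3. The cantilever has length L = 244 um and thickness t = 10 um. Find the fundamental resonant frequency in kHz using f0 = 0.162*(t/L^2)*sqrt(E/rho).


Step 1: Convert units to SI.
t_SI = 10e-6 m, L_SI = 244e-6 m
Step 2: Calculate sqrt(E/rho).
sqrt(130e9 / 3100) = 6475.76 m/s
Step 3: Compute f0.
f0 = 0.162 * 10e-6 / (244e-6)^2 * 6475.76 = 176208.2 Hz = 176.21 kHz


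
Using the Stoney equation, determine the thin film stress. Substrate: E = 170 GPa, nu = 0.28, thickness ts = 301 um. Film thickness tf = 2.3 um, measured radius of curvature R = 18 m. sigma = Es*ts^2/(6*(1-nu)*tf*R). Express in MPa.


Step 1: Compute numerator: Es * ts^2 = 170 * 301^2 = 15402170 (GPa*um^2)
Step 2: Compute denominator (R in um): 6*(1-nu)*tf*R = 6*0.72*2.3*18e6 = 178848000.0 (um^2)
Step 3: sigma (GPa) = 15402170 / 178848000.0 = 8.6119e-02 GPa
Step 4: Convert to MPa (x1000): sigma = 86.1 MPa


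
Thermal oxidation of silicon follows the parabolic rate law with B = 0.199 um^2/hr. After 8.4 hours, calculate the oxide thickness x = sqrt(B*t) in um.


Step 1: Compute B*t = 0.199 * 8.4 = 1.6716
Step 2: x = sqrt(1.6716)
x = 1.293 um


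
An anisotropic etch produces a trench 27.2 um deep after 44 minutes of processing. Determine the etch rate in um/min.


Step 1: Etch rate = depth / time
Step 2: rate = 27.2 / 44
rate = 0.618 um/min


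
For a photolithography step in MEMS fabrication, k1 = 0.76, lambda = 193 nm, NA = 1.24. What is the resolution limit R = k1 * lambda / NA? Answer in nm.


Step 1: Identify values: k1 = 0.76, lambda = 193 nm, NA = 1.24
Step 2: R = k1 * lambda / NA
R = 0.76 * 193 / 1.24
R = 118.3 nm


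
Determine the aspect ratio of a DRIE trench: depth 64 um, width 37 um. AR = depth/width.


Step 1: AR = depth / width
Step 2: AR = 64 / 37
AR = 1.7


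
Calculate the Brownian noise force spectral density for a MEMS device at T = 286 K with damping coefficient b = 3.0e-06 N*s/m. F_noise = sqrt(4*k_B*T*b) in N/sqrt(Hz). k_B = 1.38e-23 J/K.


Step 1: Compute 4 * k_B * T * b
= 4 * 1.38e-23 * 286 * 3.0e-06
= 4.7362e-26 N^2/Hz
Step 2: F_noise = sqrt(4.7362e-26)
F_noise = 2.18e-13 N/sqrt(Hz)


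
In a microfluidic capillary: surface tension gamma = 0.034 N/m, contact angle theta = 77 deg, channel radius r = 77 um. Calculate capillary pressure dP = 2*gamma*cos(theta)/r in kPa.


Step 1: cos(77 deg) = 0.225
Step 2: Convert r to m: r = 77e-6 m
Step 3: dP = 2 * 0.034 * 0.225 / 77e-6 = 198.7 Pa
Step 4: Convert Pa to kPa (divide by 1000).
dP = 0.2 kPa


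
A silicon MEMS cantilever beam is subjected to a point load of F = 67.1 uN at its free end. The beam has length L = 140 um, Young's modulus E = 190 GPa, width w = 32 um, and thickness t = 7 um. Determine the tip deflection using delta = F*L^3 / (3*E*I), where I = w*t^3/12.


Step 1: Calculate the second moment of area.
I = w * t^3 / 12 = 32 * 7^3 / 12 = 914.6667 um^4
Step 2: Convert E to consistent units (1 GPa = 1000 uN/um^2).
E = 190 GPa = 190000 uN/um^2
Step 3: Calculate tip deflection.
delta = F * L^3 / (3 * E * I)
delta = 67.1 * 140^3 / (3 * 190000 * 914.6667)
delta = 0.3532 um


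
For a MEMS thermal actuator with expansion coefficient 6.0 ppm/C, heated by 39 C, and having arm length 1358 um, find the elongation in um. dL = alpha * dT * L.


Step 1: Convert CTE: alpha = 6.0 ppm/C = 6.0e-6 /C
Step 2: dL = 6.0e-6 * 39 * 1358
dL = 0.3178 um


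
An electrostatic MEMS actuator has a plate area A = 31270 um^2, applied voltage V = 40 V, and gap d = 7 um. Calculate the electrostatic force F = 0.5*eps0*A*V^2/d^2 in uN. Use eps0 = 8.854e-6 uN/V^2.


Step 1: Identify parameters.
eps0 = 8.854e-6 uN/V^2, A = 31270 um^2, V = 40 V, d = 7 um
Step 2: Compute V^2 = 40^2 = 1600
Step 3: Compute d^2 = 7^2 = 49
Step 4: F = 0.5 * 8.854e-6 * 31270 * 1600 / 49
F = 4.52 uN


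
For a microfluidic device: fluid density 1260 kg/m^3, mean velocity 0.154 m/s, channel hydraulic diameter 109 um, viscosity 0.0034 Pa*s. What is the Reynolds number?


Step 1: Convert Dh to meters: Dh = 109e-6 m
Step 2: Re = rho * v * Dh / mu
Re = 1260 * 0.154 * 109e-6 / 0.0034
Re = 6.221


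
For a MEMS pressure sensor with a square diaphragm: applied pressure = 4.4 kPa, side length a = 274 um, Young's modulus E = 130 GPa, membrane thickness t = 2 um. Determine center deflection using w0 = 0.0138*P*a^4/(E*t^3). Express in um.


Step 1: Convert pressure to compatible units (E is in GPa, so P in GPa).
P = 4.4 kPa = 4.4e-6 GPa
Step 2: Compute numerator: 0.0138 * P * a^4.
a^4 = 274^4 = 5636405776
numerator = 0.0138 * 4.4e-6 * 5636405776 = 3.42243e+02
Step 3: Compute denominator: E * t^3 = 130 * 2^3 = 1040
Step 4: w0 = numerator / denominator = 3.42243e+02 / 1040 = 0.3291 um


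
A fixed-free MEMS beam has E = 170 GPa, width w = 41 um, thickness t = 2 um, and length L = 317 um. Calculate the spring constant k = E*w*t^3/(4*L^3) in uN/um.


Step 1: Convert E to consistent units (1 GPa = 1000 uN/um^2).
E = 170 GPa = 170000 uN/um^2
Step 2: Compute t^3 = 2^3 = 8
Step 3: Compute L^3 = 317^3 = 31855013
Step 4: k = 170000 * 41 * 8 / (4 * 31855013)
k = 0.4376 uN/um


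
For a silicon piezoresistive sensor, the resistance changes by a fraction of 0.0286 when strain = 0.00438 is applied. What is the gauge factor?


Step 1: Identify values.
dR/R = 0.0286, strain = 0.00438
Step 2: GF = (dR/R) / strain = 0.0286 / 0.00438
GF = 6.5


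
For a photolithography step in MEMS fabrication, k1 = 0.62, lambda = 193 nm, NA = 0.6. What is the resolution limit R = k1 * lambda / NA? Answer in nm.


Step 1: Identify values: k1 = 0.62, lambda = 193 nm, NA = 0.6
Step 2: R = k1 * lambda / NA
R = 0.62 * 193 / 0.6
R = 199.4 nm


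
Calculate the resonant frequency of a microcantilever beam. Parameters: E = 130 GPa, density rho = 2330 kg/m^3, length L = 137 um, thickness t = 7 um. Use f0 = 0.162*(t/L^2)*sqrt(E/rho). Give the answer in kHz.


Step 1: Convert units to SI.
t_SI = 7e-6 m, L_SI = 137e-6 m
Step 2: Calculate sqrt(E/rho).
sqrt(130e9 / 2330) = 7469.54 m/s
Step 3: Compute f0.
f0 = 0.162 * 7e-6 / (137e-6)^2 * 7469.54 = 451300.5 Hz = 451.3 kHz


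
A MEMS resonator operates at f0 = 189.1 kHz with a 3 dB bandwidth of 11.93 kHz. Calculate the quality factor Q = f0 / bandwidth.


Step 1: Q = f0 / bandwidth
Step 2: Q = 189.1 / 11.93
Q = 15.9


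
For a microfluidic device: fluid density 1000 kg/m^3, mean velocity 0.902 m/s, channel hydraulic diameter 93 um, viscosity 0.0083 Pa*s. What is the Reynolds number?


Step 1: Convert Dh to meters: Dh = 93e-6 m
Step 2: Re = rho * v * Dh / mu
Re = 1000 * 0.902 * 93e-6 / 0.0083
Re = 10.107


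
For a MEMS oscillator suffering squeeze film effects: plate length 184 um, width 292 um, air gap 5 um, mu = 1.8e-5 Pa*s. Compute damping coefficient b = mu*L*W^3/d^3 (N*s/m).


Step 1: Convert to SI.
L = 184e-6 m, W = 292e-6 m, d = 5e-6 m
Step 2: W^3 = (292e-6)^3 = 2.49e-11 m^3
Step 3: d^3 = (5e-6)^3 = 1.25e-16 m^3
Step 4: b = 1.8e-5 * 184e-6 * 2.49e-11 / 1.25e-16
b = 6.60e-04 N*s/m


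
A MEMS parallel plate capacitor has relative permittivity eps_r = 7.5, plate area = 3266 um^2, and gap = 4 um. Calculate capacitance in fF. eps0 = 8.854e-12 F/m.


Step 1: Convert area to m^2: A = 3266e-12 m^2
Step 2: Convert gap to m: d = 4e-6 m
Step 3: C = eps0 * eps_r * A / d
C = 8.854e-12 * 7.5 * 3266e-12 / 4e-6
Step 4: Convert to fF (multiply by 1e15).
C = 54.22 fF


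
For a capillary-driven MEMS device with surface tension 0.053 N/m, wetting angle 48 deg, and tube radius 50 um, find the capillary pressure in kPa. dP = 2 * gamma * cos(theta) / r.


Step 1: cos(48 deg) = 0.6691
Step 2: Convert r to m: r = 50e-6 m
Step 3: dP = 2 * 0.053 * 0.6691 / 50e-6 = 1418.5 Pa
Step 4: Convert Pa to kPa (divide by 1000).
dP = 1.42 kPa


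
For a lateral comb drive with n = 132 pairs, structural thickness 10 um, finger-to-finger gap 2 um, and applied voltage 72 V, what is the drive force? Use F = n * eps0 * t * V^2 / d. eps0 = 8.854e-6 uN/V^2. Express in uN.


Step 1: Parameters: n=132, eps0=8.854e-6 uN/V^2, t=10 um, V=72 V, d=2 um
Step 2: V^2 = 5184
Step 3: F = 132 * 8.854e-6 * 10 * 5184 / 2
F = 30.293 uN


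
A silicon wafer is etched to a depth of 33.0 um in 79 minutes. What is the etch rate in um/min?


Step 1: Etch rate = depth / time
Step 2: rate = 33.0 / 79
rate = 0.418 um/min


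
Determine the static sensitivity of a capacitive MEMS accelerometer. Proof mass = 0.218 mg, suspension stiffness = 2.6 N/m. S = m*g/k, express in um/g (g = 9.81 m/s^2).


Step 1: Convert mass: m = 0.218 mg = 2.18e-07 kg
Step 2: S = m * g / k = 2.18e-07 * 9.81 / 2.6
Step 3: S = 8.23e-07 m/g
Step 4: Convert to um/g: S = 0.823 um/g


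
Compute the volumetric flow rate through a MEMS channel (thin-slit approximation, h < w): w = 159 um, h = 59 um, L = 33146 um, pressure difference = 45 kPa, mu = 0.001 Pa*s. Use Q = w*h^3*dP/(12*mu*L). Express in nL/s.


Step 1: Convert all dimensions to SI (meters).
w = 159e-6 m, h = 59e-6 m, L = 33146e-6 m, dP = 45e3 Pa
Step 2: Q = w * h^3 * dP / (12 * mu * L)
Q = 159e-6 * (59e-6)^3 * 45e3 / (12 * 0.001 * 33146e-6) = 3.6944798e-09 m^3/s
Step 3: Convert Q from m^3/s to nL/s (1 m^3 = 1e12 nL, so multiply by 1e12).
Q = 3694.48 nL/s


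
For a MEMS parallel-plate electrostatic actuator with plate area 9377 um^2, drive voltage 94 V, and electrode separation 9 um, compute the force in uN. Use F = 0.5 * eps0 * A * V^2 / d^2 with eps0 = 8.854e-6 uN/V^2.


Step 1: Identify parameters.
eps0 = 8.854e-6 uN/V^2, A = 9377 um^2, V = 94 V, d = 9 um
Step 2: Compute V^2 = 94^2 = 8836
Step 3: Compute d^2 = 9^2 = 81
Step 4: F = 0.5 * 8.854e-6 * 9377 * 8836 / 81
F = 4.528 uN


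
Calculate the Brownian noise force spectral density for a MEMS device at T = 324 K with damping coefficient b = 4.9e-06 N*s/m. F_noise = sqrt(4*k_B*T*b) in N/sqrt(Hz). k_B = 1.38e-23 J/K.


Step 1: Compute 4 * k_B * T * b
= 4 * 1.38e-23 * 324 * 4.9e-06
= 8.7636e-26 N^2/Hz
Step 2: F_noise = sqrt(8.7636e-26)
F_noise = 2.96e-13 N/sqrt(Hz)


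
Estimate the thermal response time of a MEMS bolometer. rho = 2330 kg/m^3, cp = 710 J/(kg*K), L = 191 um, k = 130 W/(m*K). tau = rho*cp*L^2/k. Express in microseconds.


Step 1: Convert L to m: L = 191e-6 m
Step 2: L^2 = (191e-6)^2 = 3.6481e-08 m^2
Step 3: tau = 2330 * 710 * 3.6481e-08 / 130 = 4.6423476e-04 s
Step 4: Convert to microseconds (multiply by 1e6).
tau = 464.235 us


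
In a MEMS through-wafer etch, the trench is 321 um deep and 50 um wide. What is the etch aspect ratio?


Step 1: AR = depth / width
Step 2: AR = 321 / 50
AR = 6.4


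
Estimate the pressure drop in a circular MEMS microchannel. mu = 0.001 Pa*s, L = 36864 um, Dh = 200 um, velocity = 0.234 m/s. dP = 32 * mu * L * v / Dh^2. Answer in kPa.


Step 1: Convert to SI: L = 36864e-6 m, Dh = 200e-6 m
Step 2: dP = 32 * 0.001 * 36864e-6 * 0.234 / (200e-6)^2
Step 3: dP = 6900.94 Pa
Step 4: Convert to kPa: dP = 6.9 kPa


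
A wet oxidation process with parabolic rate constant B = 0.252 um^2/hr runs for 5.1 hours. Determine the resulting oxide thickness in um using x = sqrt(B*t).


Step 1: Compute B*t = 0.252 * 5.1 = 1.2852
Step 2: x = sqrt(1.2852)
x = 1.134 um


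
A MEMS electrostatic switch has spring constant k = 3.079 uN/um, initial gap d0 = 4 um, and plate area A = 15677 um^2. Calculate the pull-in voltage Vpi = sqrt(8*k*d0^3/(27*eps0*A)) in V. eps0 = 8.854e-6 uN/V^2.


Step 1: Compute numerator: 8 * k * d0^3 = 8 * 3.079 * 4^3 = 1576.448
Step 2: Compute denominator: 27 * eps0 * A = 27 * 8.854e-6 * 15677 = 3.747712
Step 3: Vpi = sqrt(1576.448 / 3.747712)
Vpi = 20.51 V


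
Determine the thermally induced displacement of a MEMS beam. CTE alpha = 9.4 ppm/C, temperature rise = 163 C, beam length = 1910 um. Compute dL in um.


Step 1: Convert CTE: alpha = 9.4 ppm/C = 9.4e-6 /C
Step 2: dL = 9.4e-6 * 163 * 1910
dL = 2.9265 um


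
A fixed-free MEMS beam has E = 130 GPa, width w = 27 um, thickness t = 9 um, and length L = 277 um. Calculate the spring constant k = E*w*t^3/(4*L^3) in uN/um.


Step 1: Convert E to consistent units (1 GPa = 1000 uN/um^2).
E = 130 GPa = 130000 uN/um^2
Step 2: Compute t^3 = 9^3 = 729
Step 3: Compute L^3 = 277^3 = 21253933
Step 4: k = 130000 * 27 * 729 / (4 * 21253933)
k = 30.0978 uN/um


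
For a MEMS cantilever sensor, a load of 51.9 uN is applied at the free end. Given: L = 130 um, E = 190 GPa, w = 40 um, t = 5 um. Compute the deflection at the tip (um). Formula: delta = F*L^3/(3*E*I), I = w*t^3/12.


Step 1: Calculate the second moment of area.
I = w * t^3 / 12 = 40 * 5^3 / 12 = 416.6667 um^4
Step 2: Convert E to consistent units (1 GPa = 1000 uN/um^2).
E = 190 GPa = 190000 uN/um^2
Step 3: Calculate tip deflection.
delta = F * L^3 / (3 * E * I)
delta = 51.9 * 130^3 / (3 * 190000 * 416.6667)
delta = 0.4801 um


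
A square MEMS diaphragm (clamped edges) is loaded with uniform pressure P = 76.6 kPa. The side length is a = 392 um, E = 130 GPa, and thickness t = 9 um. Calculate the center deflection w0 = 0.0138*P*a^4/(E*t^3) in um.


Step 1: Convert pressure to compatible units (E is in GPa, so P in GPa).
P = 76.6 kPa = 76.6e-6 GPa
Step 2: Compute numerator: 0.0138 * P * a^4.
a^4 = 392^4 = 23612624896
numerator = 0.0138 * 76.6e-6 * 23612624896 = 2.49604e+04
Step 3: Compute denominator: E * t^3 = 130 * 9^3 = 94770
Step 4: w0 = numerator / denominator = 2.49604e+04 / 94770 = 0.2634 um


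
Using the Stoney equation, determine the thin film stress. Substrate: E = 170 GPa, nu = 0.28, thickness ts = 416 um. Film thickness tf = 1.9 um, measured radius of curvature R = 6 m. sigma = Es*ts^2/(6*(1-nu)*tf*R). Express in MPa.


Step 1: Compute numerator: Es * ts^2 = 170 * 416^2 = 29419520 (GPa*um^2)
Step 2: Compute denominator (R in um): 6*(1-nu)*tf*R = 6*0.72*1.9*6e6 = 49248000.0 (um^2)
Step 3: sigma (GPa) = 29419520 / 49248000.0 = 5.97375e-01 GPa
Step 4: Convert to MPa (x1000): sigma = 597.4 MPa


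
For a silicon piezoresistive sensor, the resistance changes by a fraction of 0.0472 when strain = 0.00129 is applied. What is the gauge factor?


Step 1: Identify values.
dR/R = 0.0472, strain = 0.00129
Step 2: GF = (dR/R) / strain = 0.0472 / 0.00129
GF = 36.6


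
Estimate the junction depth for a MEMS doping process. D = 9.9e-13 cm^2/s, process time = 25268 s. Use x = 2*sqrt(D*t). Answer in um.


Step 1: Compute D*t = 9.9e-13 * 25268 = 2.501532e-08 cm^2
Step 2: sqrt(D*t) = 1.58162e-04 cm
Step 3: x = 2 * 1.58162e-04 cm = 3.16324e-04 cm
Step 4: Convert to um (1 cm = 1e4 um): x = 3.163 um


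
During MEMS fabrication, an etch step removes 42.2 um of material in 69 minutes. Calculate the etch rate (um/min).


Step 1: Etch rate = depth / time
Step 2: rate = 42.2 / 69
rate = 0.612 um/min


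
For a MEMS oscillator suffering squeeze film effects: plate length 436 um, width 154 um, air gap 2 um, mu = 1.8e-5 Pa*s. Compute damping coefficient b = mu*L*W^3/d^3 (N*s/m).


Step 1: Convert to SI.
L = 436e-6 m, W = 154e-6 m, d = 2e-6 m
Step 2: W^3 = (154e-6)^3 = 3.65e-12 m^3
Step 3: d^3 = (2e-6)^3 = 8.00e-18 m^3
Step 4: b = 1.8e-5 * 436e-6 * 3.65e-12 / 8.00e-18
b = 3.58e-03 N*s/m


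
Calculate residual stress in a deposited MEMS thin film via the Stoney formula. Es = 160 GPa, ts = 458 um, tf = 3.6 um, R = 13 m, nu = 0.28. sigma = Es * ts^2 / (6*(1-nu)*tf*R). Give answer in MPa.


Step 1: Compute numerator: Es * ts^2 = 160 * 458^2 = 33562240 (GPa*um^2)
Step 2: Compute denominator (R in um): 6*(1-nu)*tf*R = 6*0.72*3.6*13e6 = 202176000.0 (um^2)
Step 3: sigma (GPa) = 33562240 / 202176000.0 = 1.66005e-01 GPa
Step 4: Convert to MPa (x1000): sigma = 166.0 MPa


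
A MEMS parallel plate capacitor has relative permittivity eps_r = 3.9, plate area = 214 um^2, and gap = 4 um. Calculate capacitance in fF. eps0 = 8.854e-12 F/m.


Step 1: Convert area to m^2: A = 214e-12 m^2
Step 2: Convert gap to m: d = 4e-6 m
Step 3: C = eps0 * eps_r * A / d
C = 8.854e-12 * 3.9 * 214e-12 / 4e-6
Step 4: Convert to fF (multiply by 1e15).
C = 1.85 fF


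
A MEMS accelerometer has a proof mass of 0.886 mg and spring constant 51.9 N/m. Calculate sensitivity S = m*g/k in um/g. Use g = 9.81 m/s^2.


Step 1: Convert mass: m = 0.886 mg = 8.86e-07 kg
Step 2: S = m * g / k = 8.86e-07 * 9.81 / 51.9
Step 3: S = 1.67e-07 m/g
Step 4: Convert to um/g: S = 0.167 um/g


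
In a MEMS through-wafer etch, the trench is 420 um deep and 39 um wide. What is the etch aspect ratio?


Step 1: AR = depth / width
Step 2: AR = 420 / 39
AR = 10.8


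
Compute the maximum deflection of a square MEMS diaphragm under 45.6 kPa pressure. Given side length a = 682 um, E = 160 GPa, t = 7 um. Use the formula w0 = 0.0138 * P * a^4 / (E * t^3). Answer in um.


Step 1: Convert pressure to compatible units (E is in GPa, so P in GPa).
P = 45.6 kPa = 45.6e-6 GPa
Step 2: Compute numerator: 0.0138 * P * a^4.
a^4 = 682^4 = 216340335376
numerator = 0.0138 * 45.6e-6 * 216340335376 = 1.361386e+05
Step 3: Compute denominator: E * t^3 = 160 * 7^3 = 54880
Step 4: w0 = numerator / denominator = 1.361386e+05 / 54880 = 2.4807 um


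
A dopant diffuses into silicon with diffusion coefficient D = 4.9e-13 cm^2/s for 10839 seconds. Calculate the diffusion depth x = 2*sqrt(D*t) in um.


Step 1: Compute D*t = 4.9e-13 * 10839 = 5.31111e-09 cm^2
Step 2: sqrt(D*t) = 7.28774e-05 cm
Step 3: x = 2 * 7.28774e-05 cm = 1.457548e-04 cm
Step 4: Convert to um (1 cm = 1e4 um): x = 1.458 um


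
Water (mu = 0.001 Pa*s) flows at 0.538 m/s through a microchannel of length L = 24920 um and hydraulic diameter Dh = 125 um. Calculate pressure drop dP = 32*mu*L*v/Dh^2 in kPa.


Step 1: Convert to SI: L = 24920e-6 m, Dh = 125e-6 m
Step 2: dP = 32 * 0.001 * 24920e-6 * 0.538 / (125e-6)^2
Step 3: dP = 27457.45 Pa
Step 4: Convert to kPa: dP = 27.46 kPa


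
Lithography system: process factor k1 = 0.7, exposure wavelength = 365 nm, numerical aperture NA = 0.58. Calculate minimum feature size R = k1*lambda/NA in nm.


Step 1: Identify values: k1 = 0.7, lambda = 365 nm, NA = 0.58
Step 2: R = k1 * lambda / NA
R = 0.7 * 365 / 0.58
R = 440.5 nm


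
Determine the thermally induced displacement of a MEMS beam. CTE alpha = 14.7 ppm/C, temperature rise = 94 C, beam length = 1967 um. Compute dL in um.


Step 1: Convert CTE: alpha = 14.7 ppm/C = 14.7e-6 /C
Step 2: dL = 14.7e-6 * 94 * 1967
dL = 2.718 um


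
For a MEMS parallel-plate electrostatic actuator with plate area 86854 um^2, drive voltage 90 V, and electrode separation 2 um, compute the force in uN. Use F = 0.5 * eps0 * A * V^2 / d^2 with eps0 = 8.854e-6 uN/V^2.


Step 1: Identify parameters.
eps0 = 8.854e-6 uN/V^2, A = 86854 um^2, V = 90 V, d = 2 um
Step 2: Compute V^2 = 90^2 = 8100
Step 3: Compute d^2 = 2^2 = 4
Step 4: F = 0.5 * 8.854e-6 * 86854 * 8100 / 4
F = 778.618 uN


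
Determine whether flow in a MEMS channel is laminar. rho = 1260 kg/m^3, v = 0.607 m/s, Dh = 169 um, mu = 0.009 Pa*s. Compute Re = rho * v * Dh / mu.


Step 1: Convert Dh to meters: Dh = 169e-6 m
Step 2: Re = rho * v * Dh / mu
Re = 1260 * 0.607 * 169e-6 / 0.009
Re = 14.362
Since Re = 14.362 is below ~2300, the flow is laminar.


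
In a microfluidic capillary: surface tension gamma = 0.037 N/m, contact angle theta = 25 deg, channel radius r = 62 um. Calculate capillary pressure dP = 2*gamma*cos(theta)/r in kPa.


Step 1: cos(25 deg) = 0.9063
Step 2: Convert r to m: r = 62e-6 m
Step 3: dP = 2 * 0.037 * 0.9063 / 62e-6 = 1081.7 Pa
Step 4: Convert Pa to kPa (divide by 1000).
dP = 1.08 kPa


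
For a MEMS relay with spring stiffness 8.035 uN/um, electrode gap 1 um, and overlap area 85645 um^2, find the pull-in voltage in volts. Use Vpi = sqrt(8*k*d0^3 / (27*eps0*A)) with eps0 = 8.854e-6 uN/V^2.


Step 1: Compute numerator: 8 * k * d0^3 = 8 * 8.035 * 1^3 = 64.28
Step 2: Compute denominator: 27 * eps0 * A = 27 * 8.854e-6 * 85645 = 20.474122
Step 3: Vpi = sqrt(64.28 / 20.474122)
Vpi = 1.77 V


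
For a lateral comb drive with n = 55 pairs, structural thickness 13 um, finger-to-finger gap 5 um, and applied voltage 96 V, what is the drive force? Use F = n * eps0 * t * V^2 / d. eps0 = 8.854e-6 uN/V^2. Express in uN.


Step 1: Parameters: n=55, eps0=8.854e-6 uN/V^2, t=13 um, V=96 V, d=5 um
Step 2: V^2 = 9216
Step 3: F = 55 * 8.854e-6 * 13 * 9216 / 5
F = 11.669 uN


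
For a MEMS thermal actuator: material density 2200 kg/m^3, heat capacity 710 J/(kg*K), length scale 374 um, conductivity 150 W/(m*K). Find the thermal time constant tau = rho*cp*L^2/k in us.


Step 1: Convert L to m: L = 374e-6 m
Step 2: L^2 = (374e-6)^2 = 1.39876e-07 m^2
Step 3: tau = 2200 * 710 * 1.39876e-07 / 150 = 1.45657541e-03 s
Step 4: Convert to microseconds (multiply by 1e6).
tau = 1456.575 us


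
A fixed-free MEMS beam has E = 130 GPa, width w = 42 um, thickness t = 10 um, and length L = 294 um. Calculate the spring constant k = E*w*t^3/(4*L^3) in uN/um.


Step 1: Convert E to consistent units (1 GPa = 1000 uN/um^2).
E = 130 GPa = 130000 uN/um^2
Step 2: Compute t^3 = 10^3 = 1000
Step 3: Compute L^3 = 294^3 = 25412184
Step 4: k = 130000 * 42 * 1000 / (4 * 25412184)
k = 53.7144 uN/um


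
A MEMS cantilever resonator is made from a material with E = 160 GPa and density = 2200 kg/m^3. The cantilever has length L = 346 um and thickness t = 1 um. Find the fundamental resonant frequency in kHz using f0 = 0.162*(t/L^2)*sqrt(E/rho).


Step 1: Convert units to SI.
t_SI = 1e-6 m, L_SI = 346e-6 m
Step 2: Calculate sqrt(E/rho).
sqrt(160e9 / 2200) = 8528.03 m/s
Step 3: Compute f0.
f0 = 0.162 * 1e-6 / (346e-6)^2 * 8528.03 = 11540.2 Hz = 11.54 kHz


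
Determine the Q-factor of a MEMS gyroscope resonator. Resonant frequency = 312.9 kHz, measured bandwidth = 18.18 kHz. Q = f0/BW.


Step 1: Q = f0 / bandwidth
Step 2: Q = 312.9 / 18.18
Q = 17.2


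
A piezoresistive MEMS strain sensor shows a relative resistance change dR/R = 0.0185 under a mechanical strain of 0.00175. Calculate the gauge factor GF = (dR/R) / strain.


Step 1: Identify values.
dR/R = 0.0185, strain = 0.00175
Step 2: GF = (dR/R) / strain = 0.0185 / 0.00175
GF = 10.6


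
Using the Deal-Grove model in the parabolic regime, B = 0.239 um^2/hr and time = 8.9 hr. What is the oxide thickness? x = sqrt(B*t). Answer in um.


Step 1: Compute B*t = 0.239 * 8.9 = 2.1271
Step 2: x = sqrt(2.1271)
x = 1.458 um


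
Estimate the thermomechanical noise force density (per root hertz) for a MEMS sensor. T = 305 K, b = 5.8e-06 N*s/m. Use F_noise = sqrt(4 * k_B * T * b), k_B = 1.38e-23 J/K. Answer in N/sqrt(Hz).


Step 1: Compute 4 * k_B * T * b
= 4 * 1.38e-23 * 305 * 5.8e-06
= 9.7649e-26 N^2/Hz
Step 2: F_noise = sqrt(9.7649e-26)
F_noise = 3.12e-13 N/sqrt(Hz)


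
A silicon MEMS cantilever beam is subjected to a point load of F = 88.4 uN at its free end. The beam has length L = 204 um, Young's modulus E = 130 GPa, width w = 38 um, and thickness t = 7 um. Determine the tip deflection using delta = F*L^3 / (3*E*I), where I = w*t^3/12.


Step 1: Calculate the second moment of area.
I = w * t^3 / 12 = 38 * 7^3 / 12 = 1086.1667 um^4
Step 2: Convert E to consistent units (1 GPa = 1000 uN/um^2).
E = 130 GPa = 130000 uN/um^2
Step 3: Calculate tip deflection.
delta = F * L^3 / (3 * E * I)
delta = 88.4 * 204^3 / (3 * 130000 * 1086.1667)
delta = 1.7717 um


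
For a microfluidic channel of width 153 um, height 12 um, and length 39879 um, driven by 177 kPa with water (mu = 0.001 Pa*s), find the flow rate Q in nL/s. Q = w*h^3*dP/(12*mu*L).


Step 1: Convert all dimensions to SI (meters).
w = 153e-6 m, h = 12e-6 m, L = 39879e-6 m, dP = 177e3 Pa
Step 2: Q = w * h^3 * dP / (12 * mu * L)
Q = 153e-6 * (12e-6)^3 * 177e3 / (12 * 0.001 * 39879e-6) = 9.778741e-11 m^3/s
Step 3: Convert Q from m^3/s to nL/s (1 m^3 = 1e12 nL, so multiply by 1e12).
Q = 97.787 nL/s


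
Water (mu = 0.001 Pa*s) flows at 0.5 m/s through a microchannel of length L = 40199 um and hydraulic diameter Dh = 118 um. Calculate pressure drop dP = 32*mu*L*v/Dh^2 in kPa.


Step 1: Convert to SI: L = 40199e-6 m, Dh = 118e-6 m
Step 2: dP = 32 * 0.001 * 40199e-6 * 0.5 / (118e-6)^2
Step 3: dP = 46192.47 Pa
Step 4: Convert to kPa: dP = 46.19 kPa


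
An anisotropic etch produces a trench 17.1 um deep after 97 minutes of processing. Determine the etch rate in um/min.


Step 1: Etch rate = depth / time
Step 2: rate = 17.1 / 97
rate = 0.176 um/min


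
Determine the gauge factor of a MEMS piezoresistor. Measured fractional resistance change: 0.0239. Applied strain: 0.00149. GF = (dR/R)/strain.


Step 1: Identify values.
dR/R = 0.0239, strain = 0.00149
Step 2: GF = (dR/R) / strain = 0.0239 / 0.00149
GF = 16.0


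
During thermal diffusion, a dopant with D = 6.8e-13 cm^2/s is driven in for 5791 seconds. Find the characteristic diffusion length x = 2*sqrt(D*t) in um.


Step 1: Compute D*t = 6.8e-13 * 5791 = 3.93788e-09 cm^2
Step 2: sqrt(D*t) = 6.27525e-05 cm
Step 3: x = 2 * 6.27525e-05 cm = 1.25505e-04 cm
Step 4: Convert to um (1 cm = 1e4 um): x = 1.255 um


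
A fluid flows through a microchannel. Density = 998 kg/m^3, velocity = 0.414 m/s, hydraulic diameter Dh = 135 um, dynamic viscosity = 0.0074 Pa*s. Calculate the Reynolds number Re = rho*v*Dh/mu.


Step 1: Convert Dh to meters: Dh = 135e-6 m
Step 2: Re = rho * v * Dh / mu
Re = 998 * 0.414 * 135e-6 / 0.0074
Re = 7.538


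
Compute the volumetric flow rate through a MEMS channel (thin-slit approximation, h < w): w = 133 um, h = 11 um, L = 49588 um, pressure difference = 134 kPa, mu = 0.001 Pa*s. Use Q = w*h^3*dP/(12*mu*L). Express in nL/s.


Step 1: Convert all dimensions to SI (meters).
w = 133e-6 m, h = 11e-6 m, L = 49588e-6 m, dP = 134e3 Pa
Step 2: Q = w * h^3 * dP / (12 * mu * L)
Q = 133e-6 * (11e-6)^3 * 134e3 / (12 * 0.001 * 49588e-6) = 3.986361e-11 m^3/s
Step 3: Convert Q from m^3/s to nL/s (1 m^3 = 1e12 nL, so multiply by 1e12).
Q = 39.864 nL/s


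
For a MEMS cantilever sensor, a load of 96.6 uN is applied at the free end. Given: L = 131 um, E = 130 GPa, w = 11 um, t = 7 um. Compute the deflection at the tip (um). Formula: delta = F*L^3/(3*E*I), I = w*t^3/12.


Step 1: Calculate the second moment of area.
I = w * t^3 / 12 = 11 * 7^3 / 12 = 314.4167 um^4
Step 2: Convert E to consistent units (1 GPa = 1000 uN/um^2).
E = 130 GPa = 130000 uN/um^2
Step 3: Calculate tip deflection.
delta = F * L^3 / (3 * E * I)
delta = 96.6 * 131^3 / (3 * 130000 * 314.4167)
delta = 1.771 um


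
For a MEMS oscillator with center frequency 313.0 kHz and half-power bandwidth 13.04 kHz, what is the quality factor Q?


Step 1: Q = f0 / bandwidth
Step 2: Q = 313.0 / 13.04
Q = 24.0


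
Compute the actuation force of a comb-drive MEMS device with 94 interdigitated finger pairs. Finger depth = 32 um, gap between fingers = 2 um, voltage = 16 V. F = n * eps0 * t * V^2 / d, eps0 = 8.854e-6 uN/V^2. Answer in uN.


Step 1: Parameters: n=94, eps0=8.854e-6 uN/V^2, t=32 um, V=16 V, d=2 um
Step 2: V^2 = 256
Step 3: F = 94 * 8.854e-6 * 32 * 256 / 2
F = 3.409 uN


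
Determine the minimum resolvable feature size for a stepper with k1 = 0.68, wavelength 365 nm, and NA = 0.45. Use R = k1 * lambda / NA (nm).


Step 1: Identify values: k1 = 0.68, lambda = 365 nm, NA = 0.45
Step 2: R = k1 * lambda / NA
R = 0.68 * 365 / 0.45
R = 551.6 nm


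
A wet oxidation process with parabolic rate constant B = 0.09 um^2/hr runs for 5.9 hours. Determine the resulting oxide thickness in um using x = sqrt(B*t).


Step 1: Compute B*t = 0.09 * 5.9 = 0.531
Step 2: x = sqrt(0.531)
x = 0.729 um


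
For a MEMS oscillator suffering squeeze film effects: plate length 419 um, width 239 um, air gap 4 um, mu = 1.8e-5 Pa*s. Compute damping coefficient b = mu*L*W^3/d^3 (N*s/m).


Step 1: Convert to SI.
L = 419e-6 m, W = 239e-6 m, d = 4e-6 m
Step 2: W^3 = (239e-6)^3 = 1.37e-11 m^3
Step 3: d^3 = (4e-6)^3 = 6.40e-17 m^3
Step 4: b = 1.8e-5 * 419e-6 * 1.37e-11 / 6.40e-17
b = 1.61e-03 N*s/m


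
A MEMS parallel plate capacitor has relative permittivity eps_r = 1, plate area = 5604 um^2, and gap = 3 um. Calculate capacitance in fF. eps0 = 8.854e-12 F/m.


Step 1: Convert area to m^2: A = 5604e-12 m^2
Step 2: Convert gap to m: d = 3e-6 m
Step 3: C = eps0 * eps_r * A / d
C = 8.854e-12 * 1 * 5604e-12 / 3e-6
Step 4: Convert to fF (multiply by 1e15).
C = 16.54 fF


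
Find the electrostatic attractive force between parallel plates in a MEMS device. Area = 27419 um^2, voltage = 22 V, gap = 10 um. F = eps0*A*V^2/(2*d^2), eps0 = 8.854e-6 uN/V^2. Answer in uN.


Step 1: Identify parameters.
eps0 = 8.854e-6 uN/V^2, A = 27419 um^2, V = 22 V, d = 10 um
Step 2: Compute V^2 = 22^2 = 484
Step 3: Compute d^2 = 10^2 = 100
Step 4: F = 0.5 * 8.854e-6 * 27419 * 484 / 100
F = 0.587 uN


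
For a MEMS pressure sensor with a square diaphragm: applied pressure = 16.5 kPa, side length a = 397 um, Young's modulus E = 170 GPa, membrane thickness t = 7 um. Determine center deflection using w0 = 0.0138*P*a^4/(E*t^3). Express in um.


Step 1: Convert pressure to compatible units (E is in GPa, so P in GPa).
P = 16.5 kPa = 16.5e-6 GPa
Step 2: Compute numerator: 0.0138 * P * a^4.
a^4 = 397^4 = 24840596881
numerator = 0.0138 * 16.5e-6 * 24840596881 = 5.656e+03
Step 3: Compute denominator: E * t^3 = 170 * 7^3 = 58310
Step 4: w0 = numerator / denominator = 5.656e+03 / 58310 = 0.097 um


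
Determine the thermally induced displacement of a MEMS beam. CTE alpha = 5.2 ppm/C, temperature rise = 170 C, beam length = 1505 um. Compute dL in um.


Step 1: Convert CTE: alpha = 5.2 ppm/C = 5.2e-6 /C
Step 2: dL = 5.2e-6 * 170 * 1505
dL = 1.3304 um


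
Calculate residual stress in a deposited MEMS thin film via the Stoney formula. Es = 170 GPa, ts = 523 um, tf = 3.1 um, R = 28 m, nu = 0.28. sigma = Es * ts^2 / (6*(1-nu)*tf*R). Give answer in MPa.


Step 1: Compute numerator: Es * ts^2 = 170 * 523^2 = 46499930 (GPa*um^2)
Step 2: Compute denominator (R in um): 6*(1-nu)*tf*R = 6*0.72*3.1*28e6 = 374976000.0 (um^2)
Step 3: sigma (GPa) = 46499930 / 374976000.0 = 1.24008e-01 GPa
Step 4: Convert to MPa (x1000): sigma = 124.0 MPa


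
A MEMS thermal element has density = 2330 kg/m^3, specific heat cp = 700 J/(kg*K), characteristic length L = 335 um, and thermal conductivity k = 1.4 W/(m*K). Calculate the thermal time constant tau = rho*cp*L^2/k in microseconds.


Step 1: Convert L to m: L = 335e-6 m
Step 2: L^2 = (335e-6)^2 = 1.12225e-07 m^2
Step 3: tau = 2330 * 700 * 1.12225e-07 / 1.4 = 1.30742125e-01 s
Step 4: Convert to microseconds (multiply by 1e6).
tau = 130742.125 us


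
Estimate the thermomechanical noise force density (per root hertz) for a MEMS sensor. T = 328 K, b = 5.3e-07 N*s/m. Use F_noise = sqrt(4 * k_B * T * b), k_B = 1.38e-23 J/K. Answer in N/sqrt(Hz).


Step 1: Compute 4 * k_B * T * b
= 4 * 1.38e-23 * 328 * 5.3e-07
= 9.5960e-27 N^2/Hz
Step 2: F_noise = sqrt(9.5960e-27)
F_noise = 9.80e-14 N/sqrt(Hz)


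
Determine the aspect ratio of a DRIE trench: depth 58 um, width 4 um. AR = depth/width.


Step 1: AR = depth / width
Step 2: AR = 58 / 4
AR = 14.5


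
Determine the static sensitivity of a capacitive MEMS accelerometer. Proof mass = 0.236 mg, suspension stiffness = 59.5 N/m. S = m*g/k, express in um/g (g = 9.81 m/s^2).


Step 1: Convert mass: m = 0.236 mg = 2.36e-07 kg
Step 2: S = m * g / k = 2.36e-07 * 9.81 / 59.5
Step 3: S = 3.89e-08 m/g
Step 4: Convert to um/g: S = 0.039 um/g


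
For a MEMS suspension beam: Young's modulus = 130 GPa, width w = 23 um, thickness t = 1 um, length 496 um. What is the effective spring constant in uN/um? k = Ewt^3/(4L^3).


Step 1: Convert E to consistent units (1 GPa = 1000 uN/um^2).
E = 130 GPa = 130000 uN/um^2
Step 2: Compute t^3 = 1^3 = 1
Step 3: Compute L^3 = 496^3 = 122023936
Step 4: k = 130000 * 23 * 1 / (4 * 122023936)
k = 0.0061 uN/um


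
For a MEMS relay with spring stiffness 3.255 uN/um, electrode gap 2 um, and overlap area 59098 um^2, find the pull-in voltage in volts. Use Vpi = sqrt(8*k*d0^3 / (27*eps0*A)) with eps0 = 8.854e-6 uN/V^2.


Step 1: Compute numerator: 8 * k * d0^3 = 8 * 3.255 * 2^3 = 208.32
Step 2: Compute denominator: 27 * eps0 * A = 27 * 8.854e-6 * 59098 = 14.12785
Step 3: Vpi = sqrt(208.32 / 14.12785)
Vpi = 3.84 V


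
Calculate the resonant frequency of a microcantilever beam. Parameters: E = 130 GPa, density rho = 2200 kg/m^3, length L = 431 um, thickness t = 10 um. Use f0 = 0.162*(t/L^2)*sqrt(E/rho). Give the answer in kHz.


Step 1: Convert units to SI.
t_SI = 10e-6 m, L_SI = 431e-6 m
Step 2: Calculate sqrt(E/rho).
sqrt(130e9 / 2200) = 7687.06 m/s
Step 3: Compute f0.
f0 = 0.162 * 10e-6 / (431e-6)^2 * 7687.06 = 67038.0 Hz = 67.04 kHz


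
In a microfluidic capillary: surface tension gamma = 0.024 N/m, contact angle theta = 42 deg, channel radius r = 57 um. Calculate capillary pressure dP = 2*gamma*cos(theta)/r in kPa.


Step 1: cos(42 deg) = 0.7431
Step 2: Convert r to m: r = 57e-6 m
Step 3: dP = 2 * 0.024 * 0.7431 / 57e-6 = 625.8 Pa
Step 4: Convert Pa to kPa (divide by 1000).
dP = 0.63 kPa


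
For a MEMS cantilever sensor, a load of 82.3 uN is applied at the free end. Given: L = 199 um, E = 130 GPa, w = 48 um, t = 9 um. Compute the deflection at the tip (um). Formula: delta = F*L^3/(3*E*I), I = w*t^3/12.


Step 1: Calculate the second moment of area.
I = w * t^3 / 12 = 48 * 9^3 / 12 = 2916.0 um^4
Step 2: Convert E to consistent units (1 GPa = 1000 uN/um^2).
E = 130 GPa = 130000 uN/um^2
Step 3: Calculate tip deflection.
delta = F * L^3 / (3 * E * I)
delta = 82.3 * 199^3 / (3 * 130000 * 2916.0)
delta = 0.5703 um


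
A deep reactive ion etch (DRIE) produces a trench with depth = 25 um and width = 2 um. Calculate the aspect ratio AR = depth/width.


Step 1: AR = depth / width
Step 2: AR = 25 / 2
AR = 12.5


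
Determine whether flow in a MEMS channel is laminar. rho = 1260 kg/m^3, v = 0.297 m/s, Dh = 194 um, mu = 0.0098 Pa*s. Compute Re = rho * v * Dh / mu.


Step 1: Convert Dh to meters: Dh = 194e-6 m
Step 2: Re = rho * v * Dh / mu
Re = 1260 * 0.297 * 194e-6 / 0.0098
Re = 7.408
Since Re = 7.408 is below ~2300, the flow is laminar.


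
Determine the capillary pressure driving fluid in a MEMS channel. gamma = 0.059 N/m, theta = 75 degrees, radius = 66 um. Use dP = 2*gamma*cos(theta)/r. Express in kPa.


Step 1: cos(75 deg) = 0.2588
Step 2: Convert r to m: r = 66e-6 m
Step 3: dP = 2 * 0.059 * 0.2588 / 66e-6 = 462.7 Pa
Step 4: Convert Pa to kPa (divide by 1000).
dP = 0.46 kPa


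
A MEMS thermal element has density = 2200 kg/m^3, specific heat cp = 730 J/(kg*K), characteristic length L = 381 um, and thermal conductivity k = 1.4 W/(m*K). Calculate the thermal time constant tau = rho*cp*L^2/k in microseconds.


Step 1: Convert L to m: L = 381e-6 m
Step 2: L^2 = (381e-6)^2 = 1.45161e-07 m^2
Step 3: tau = 2200 * 730 * 1.45161e-07 / 1.4 = 1.6652040429e-01 s
Step 4: Convert to microseconds (multiply by 1e6).
tau = 166520.404 us
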